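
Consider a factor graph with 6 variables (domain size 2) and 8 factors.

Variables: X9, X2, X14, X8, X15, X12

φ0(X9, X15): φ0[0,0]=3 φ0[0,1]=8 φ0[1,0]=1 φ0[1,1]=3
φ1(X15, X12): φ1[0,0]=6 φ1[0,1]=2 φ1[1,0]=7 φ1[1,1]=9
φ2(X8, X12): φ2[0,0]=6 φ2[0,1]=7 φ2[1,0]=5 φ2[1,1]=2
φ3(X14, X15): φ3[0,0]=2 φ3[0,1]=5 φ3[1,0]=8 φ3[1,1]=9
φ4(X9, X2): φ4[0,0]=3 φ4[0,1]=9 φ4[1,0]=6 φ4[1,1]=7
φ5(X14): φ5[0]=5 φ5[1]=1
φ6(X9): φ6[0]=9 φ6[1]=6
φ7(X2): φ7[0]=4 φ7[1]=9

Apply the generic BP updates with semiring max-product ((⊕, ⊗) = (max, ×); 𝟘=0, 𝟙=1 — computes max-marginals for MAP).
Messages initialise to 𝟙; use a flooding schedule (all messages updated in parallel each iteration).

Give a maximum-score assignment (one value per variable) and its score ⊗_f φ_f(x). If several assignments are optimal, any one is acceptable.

assignment: (X9=0, X2=1, X14=0, X8=0, X15=1, X12=1); score = 9185400

init: all messages = 𝟙 over 2 values
r1 m[φ0→X9] = [8, 3]
r1 m[φ0→X15] = [3, 8]
r1 m[φ1→X15] = [6, 9]
r1 m[φ1→X12] = [7, 9]
r1 m[φ2→X8] = [7, 5]
r1 m[φ2→X12] = [6, 7]
r1 m[φ3→X14] = [5, 9]
r1 m[φ3→X15] = [8, 9]
r1 m[φ4→X9] = [9, 7]
r1 m[φ4→X2] = [6, 9]
r1 m[φ5→X14] = [5, 1]
r1 m[φ6→X9] = [9, 6]
r1 m[φ7→X2] = [4, 9]
r1 m[X9→φ0] = [1, 1]
r1 m[X9→φ4] = [1, 1]
r1 m[X9→φ6] = [1, 1]
r1 m[X2→φ4] = [1, 1]
r1 m[X2→φ7] = [1, 1]
r1 m[X14→φ3] = [1, 1]
r1 m[X14→φ5] = [1, 1]
r1 m[X8→φ2] = [1, 1]
r1 m[X15→φ0] = [1, 1]
r1 m[X15→φ1] = [1, 1]
r1 m[X15→φ3] = [1, 1]
r1 m[X12→φ1] = [1, 1]
r1 m[X12→φ2] = [1, 1]
r2 m[φ0→X9] = [8, 3]
r2 m[φ0→X15] = [3, 8]
r2 m[φ1→X15] = [6, 9]
r2 m[φ1→X12] = [7, 9]
r2 m[φ2→X8] = [7, 5]
r2 m[φ2→X12] = [6, 7]
r2 m[φ3→X14] = [5, 9]
r2 m[φ3→X15] = [8, 9]
r2 m[φ4→X9] = [9, 7]
r2 m[φ4→X2] = [6, 9]
r2 m[φ5→X14] = [5, 1]
r2 m[φ6→X9] = [9, 6]
r2 m[φ7→X2] = [4, 9]
r2 m[X9→φ0] = [81, 42]
r2 m[X9→φ4] = [72, 18]
r2 m[X9→φ6] = [72, 21]
r2 m[X2→φ4] = [4, 9]
r2 m[X2→φ7] = [6, 9]
r2 m[X14→φ3] = [5, 1]
r2 m[X14→φ5] = [5, 9]
r2 m[X8→φ2] = [1, 1]
r2 m[X15→φ0] = [48, 81]
r2 m[X15→φ1] = [24, 72]
r2 m[X15→φ3] = [18, 72]
r2 m[X12→φ1] = [6, 7]
r2 m[X12→φ2] = [7, 9]
r3 m[φ0→X9] = [648, 243]
r3 m[φ0→X15] = [243, 648]
r3 m[φ1→X15] = [36, 63]
r3 m[φ1→X12] = [504, 648]
r3 m[φ2→X8] = [63, 35]
r3 m[φ2→X12] = [6, 7]
r3 m[φ3→X14] = [360, 648]
r3 m[φ3→X15] = [10, 25]
r3 m[φ4→X9] = [81, 63]
r3 m[φ4→X2] = [216, 648]
r3 m[φ5→X14] = [5, 1]
r3 m[φ6→X9] = [9, 6]
r3 m[φ7→X2] = [4, 9]
r3 m[X9→φ0] = [81, 42]
r3 m[X9→φ4] = [72, 18]
r3 m[X9→φ6] = [72, 21]
r3 m[X2→φ4] = [4, 9]
r3 m[X2→φ7] = [6, 9]
r3 m[X14→φ3] = [5, 1]
r3 m[X14→φ5] = [5, 9]
r3 m[X8→φ2] = [1, 1]
r3 m[X15→φ0] = [48, 81]
r3 m[X15→φ1] = [24, 72]
r3 m[X15→φ3] = [18, 72]
r3 m[X12→φ1] = [6, 7]
r3 m[X12→φ2] = [7, 9]
r4 m[φ0→X9] = [648, 243]
r4 m[φ0→X15] = [243, 648]
r4 m[φ1→X15] = [36, 63]
r4 m[φ1→X12] = [504, 648]
r4 m[φ2→X8] = [63, 35]
r4 m[φ2→X12] = [6, 7]
r4 m[φ3→X14] = [360, 648]
r4 m[φ3→X15] = [10, 25]
r4 m[φ4→X9] = [81, 63]
r4 m[φ4→X2] = [216, 648]
r4 m[φ5→X14] = [5, 1]
r4 m[φ6→X9] = [9, 6]
r4 m[φ7→X2] = [4, 9]
r4 m[X9→φ0] = [729, 378]
r4 m[X9→φ4] = [5832, 1458]
r4 m[X9→φ6] = [52488, 15309]
r4 m[X2→φ4] = [4, 9]
r4 m[X2→φ7] = [216, 648]
r4 m[X14→φ3] = [5, 1]
r4 m[X14→φ5] = [360, 648]
r4 m[X8→φ2] = [1, 1]
r4 m[X15→φ0] = [360, 1575]
r4 m[X15→φ1] = [2430, 16200]
r4 m[X15→φ3] = [8748, 40824]
r4 m[X12→φ1] = [6, 7]
r4 m[X12→φ2] = [504, 648]
r5 m[φ0→X9] = [12600, 4725]
r5 m[φ0→X15] = [2187, 5832]
r5 m[φ1→X15] = [36, 63]
r5 m[φ1→X12] = [113400, 145800]
r5 m[φ2→X8] = [4536, 2520]
r5 m[φ2→X12] = [6, 7]
r5 m[φ3→X14] = [204120, 367416]
r5 m[φ3→X15] = [10, 25]
r5 m[φ4→X9] = [81, 63]
r5 m[φ4→X2] = [17496, 52488]
r5 m[φ5→X14] = [5, 1]
r5 m[φ6→X9] = [9, 6]
r5 m[φ7→X2] = [4, 9]
r5 m[X9→φ0] = [729, 378]
r5 m[X9→φ4] = [5832, 1458]
r5 m[X9→φ6] = [52488, 15309]
r5 m[X2→φ4] = [4, 9]
r5 m[X2→φ7] = [216, 648]
r5 m[X14→φ3] = [5, 1]
r5 m[X14→φ5] = [360, 648]
r5 m[X8→φ2] = [1, 1]
r5 m[X15→φ0] = [360, 1575]
r5 m[X15→φ1] = [2430, 16200]
r5 m[X15→φ3] = [8748, 40824]
r5 m[X12→φ1] = [6, 7]
r5 m[X12→φ2] = [504, 648]
r6 m[φ0→X9] = [12600, 4725]
r6 m[φ0→X15] = [2187, 5832]
r6 m[φ1→X15] = [36, 63]
r6 m[φ1→X12] = [113400, 145800]
r6 m[φ2→X8] = [4536, 2520]
r6 m[φ2→X12] = [6, 7]
r6 m[φ3→X14] = [204120, 367416]
r6 m[φ3→X15] = [10, 25]
r6 m[φ4→X9] = [81, 63]
r6 m[φ4→X2] = [17496, 52488]
r6 m[φ5→X14] = [5, 1]
r6 m[φ6→X9] = [9, 6]
r6 m[φ7→X2] = [4, 9]
r6 m[X9→φ0] = [729, 378]
r6 m[X9→φ4] = [113400, 28350]
r6 m[X9→φ6] = [1020600, 297675]
r6 m[X2→φ4] = [4, 9]
r6 m[X2→φ7] = [17496, 52488]
r6 m[X14→φ3] = [5, 1]
r6 m[X14→φ5] = [204120, 367416]
r6 m[X8→φ2] = [1, 1]
r6 m[X15→φ0] = [360, 1575]
r6 m[X15→φ1] = [21870, 145800]
r6 m[X15→φ3] = [78732, 367416]
r6 m[X12→φ1] = [6, 7]
r6 m[X12→φ2] = [113400, 145800]
r7 m[φ0→X9] = [12600, 4725]
r7 m[φ0→X15] = [2187, 5832]
r7 m[φ1→X15] = [36, 63]
r7 m[φ1→X12] = [1020600, 1312200]
r7 m[φ2→X8] = [1020600, 567000]
r7 m[φ2→X12] = [6, 7]
r7 m[φ3→X14] = [1837080, 3306744]
r7 m[φ3→X15] = [10, 25]
r7 m[φ4→X9] = [81, 63]
r7 m[φ4→X2] = [340200, 1020600]
r7 m[φ5→X14] = [5, 1]
r7 m[φ6→X9] = [9, 6]
r7 m[φ7→X2] = [4, 9]
r7 m[X9→φ0] = [729, 378]
r7 m[X9→φ4] = [113400, 28350]
r7 m[X9→φ6] = [1020600, 297675]
r7 m[X2→φ4] = [4, 9]
r7 m[X2→φ7] = [17496, 52488]
r7 m[X14→φ3] = [5, 1]
r7 m[X14→φ5] = [204120, 367416]
r7 m[X8→φ2] = [1, 1]
r7 m[X15→φ0] = [360, 1575]
r7 m[X15→φ1] = [21870, 145800]
r7 m[X15→φ3] = [78732, 367416]
r7 m[X12→φ1] = [6, 7]
r7 m[X12→φ2] = [113400, 145800]
r8 m[φ0→X9] = [12600, 4725]
r8 m[φ0→X15] = [2187, 5832]
r8 m[φ1→X15] = [36, 63]
r8 m[φ1→X12] = [1020600, 1312200]
r8 m[φ2→X8] = [1020600, 567000]
r8 m[φ2→X12] = [6, 7]
r8 m[φ3→X14] = [1837080, 3306744]
r8 m[φ3→X15] = [10, 25]
r8 m[φ4→X9] = [81, 63]
r8 m[φ4→X2] = [340200, 1020600]
r8 m[φ5→X14] = [5, 1]
r8 m[φ6→X9] = [9, 6]
r8 m[φ7→X2] = [4, 9]
r8 m[X9→φ0] = [729, 378]
r8 m[X9→φ4] = [113400, 28350]
r8 m[X9→φ6] = [1020600, 297675]
r8 m[X2→φ4] = [4, 9]
r8 m[X2→φ7] = [340200, 1020600]
r8 m[X14→φ3] = [5, 1]
r8 m[X14→φ5] = [1837080, 3306744]
r8 m[X8→φ2] = [1, 1]
r8 m[X15→φ0] = [360, 1575]
r8 m[X15→φ1] = [21870, 145800]
r8 m[X15→φ3] = [78732, 367416]
r8 m[X12→φ1] = [6, 7]
r8 m[X12→φ2] = [1020600, 1312200]
r9 m[φ0→X9] = [12600, 4725]
r9 m[φ0→X15] = [2187, 5832]
r9 m[φ1→X15] = [36, 63]
r9 m[φ1→X12] = [1020600, 1312200]
r9 m[φ2→X8] = [9185400, 5103000]
r9 m[φ2→X12] = [6, 7]
r9 m[φ3→X14] = [1837080, 3306744]
r9 m[φ3→X15] = [10, 25]
r9 m[φ4→X9] = [81, 63]
r9 m[φ4→X2] = [340200, 1020600]
r9 m[φ5→X14] = [5, 1]
r9 m[φ6→X9] = [9, 6]
r9 m[φ7→X2] = [4, 9]
r9 m[X9→φ0] = [729, 378]
r9 m[X9→φ4] = [113400, 28350]
r9 m[X9→φ6] = [1020600, 297675]
r9 m[X2→φ4] = [4, 9]
r9 m[X2→φ7] = [340200, 1020600]
r9 m[X14→φ3] = [5, 1]
r9 m[X14→φ5] = [1837080, 3306744]
r9 m[X8→φ2] = [1, 1]
r9 m[X15→φ0] = [360, 1575]
r9 m[X15→φ1] = [21870, 145800]
r9 m[X15→φ3] = [78732, 367416]
r9 m[X12→φ1] = [6, 7]
r9 m[X12→φ2] = [1020600, 1312200]
r10 m[φ0→X9] = [12600, 4725]
r10 m[φ0→X15] = [2187, 5832]
r10 m[φ1→X15] = [36, 63]
r10 m[φ1→X12] = [1020600, 1312200]
r10 m[φ2→X8] = [9185400, 5103000]
r10 m[φ2→X12] = [6, 7]
r10 m[φ3→X14] = [1837080, 3306744]
r10 m[φ3→X15] = [10, 25]
r10 m[φ4→X9] = [81, 63]
r10 m[φ4→X2] = [340200, 1020600]
r10 m[φ5→X14] = [5, 1]
r10 m[φ6→X9] = [9, 6]
r10 m[φ7→X2] = [4, 9]
r10 m[X9→φ0] = [729, 378]
r10 m[X9→φ4] = [113400, 28350]
r10 m[X9→φ6] = [1020600, 297675]
r10 m[X2→φ4] = [4, 9]
r10 m[X2→φ7] = [340200, 1020600]
r10 m[X14→φ3] = [5, 1]
r10 m[X14→φ5] = [1837080, 3306744]
r10 m[X8→φ2] = [1, 1]
r10 m[X15→φ0] = [360, 1575]
r10 m[X15→φ1] = [21870, 145800]
r10 m[X15→φ3] = [78732, 367416]
r10 m[X12→φ1] = [6, 7]
r10 m[X12→φ2] = [1020600, 1312200]
fixed point reached at round 10
traceback from X9: (X9=0, X2=1, X14=0, X8=0, X15=1, X12=1), score=9185400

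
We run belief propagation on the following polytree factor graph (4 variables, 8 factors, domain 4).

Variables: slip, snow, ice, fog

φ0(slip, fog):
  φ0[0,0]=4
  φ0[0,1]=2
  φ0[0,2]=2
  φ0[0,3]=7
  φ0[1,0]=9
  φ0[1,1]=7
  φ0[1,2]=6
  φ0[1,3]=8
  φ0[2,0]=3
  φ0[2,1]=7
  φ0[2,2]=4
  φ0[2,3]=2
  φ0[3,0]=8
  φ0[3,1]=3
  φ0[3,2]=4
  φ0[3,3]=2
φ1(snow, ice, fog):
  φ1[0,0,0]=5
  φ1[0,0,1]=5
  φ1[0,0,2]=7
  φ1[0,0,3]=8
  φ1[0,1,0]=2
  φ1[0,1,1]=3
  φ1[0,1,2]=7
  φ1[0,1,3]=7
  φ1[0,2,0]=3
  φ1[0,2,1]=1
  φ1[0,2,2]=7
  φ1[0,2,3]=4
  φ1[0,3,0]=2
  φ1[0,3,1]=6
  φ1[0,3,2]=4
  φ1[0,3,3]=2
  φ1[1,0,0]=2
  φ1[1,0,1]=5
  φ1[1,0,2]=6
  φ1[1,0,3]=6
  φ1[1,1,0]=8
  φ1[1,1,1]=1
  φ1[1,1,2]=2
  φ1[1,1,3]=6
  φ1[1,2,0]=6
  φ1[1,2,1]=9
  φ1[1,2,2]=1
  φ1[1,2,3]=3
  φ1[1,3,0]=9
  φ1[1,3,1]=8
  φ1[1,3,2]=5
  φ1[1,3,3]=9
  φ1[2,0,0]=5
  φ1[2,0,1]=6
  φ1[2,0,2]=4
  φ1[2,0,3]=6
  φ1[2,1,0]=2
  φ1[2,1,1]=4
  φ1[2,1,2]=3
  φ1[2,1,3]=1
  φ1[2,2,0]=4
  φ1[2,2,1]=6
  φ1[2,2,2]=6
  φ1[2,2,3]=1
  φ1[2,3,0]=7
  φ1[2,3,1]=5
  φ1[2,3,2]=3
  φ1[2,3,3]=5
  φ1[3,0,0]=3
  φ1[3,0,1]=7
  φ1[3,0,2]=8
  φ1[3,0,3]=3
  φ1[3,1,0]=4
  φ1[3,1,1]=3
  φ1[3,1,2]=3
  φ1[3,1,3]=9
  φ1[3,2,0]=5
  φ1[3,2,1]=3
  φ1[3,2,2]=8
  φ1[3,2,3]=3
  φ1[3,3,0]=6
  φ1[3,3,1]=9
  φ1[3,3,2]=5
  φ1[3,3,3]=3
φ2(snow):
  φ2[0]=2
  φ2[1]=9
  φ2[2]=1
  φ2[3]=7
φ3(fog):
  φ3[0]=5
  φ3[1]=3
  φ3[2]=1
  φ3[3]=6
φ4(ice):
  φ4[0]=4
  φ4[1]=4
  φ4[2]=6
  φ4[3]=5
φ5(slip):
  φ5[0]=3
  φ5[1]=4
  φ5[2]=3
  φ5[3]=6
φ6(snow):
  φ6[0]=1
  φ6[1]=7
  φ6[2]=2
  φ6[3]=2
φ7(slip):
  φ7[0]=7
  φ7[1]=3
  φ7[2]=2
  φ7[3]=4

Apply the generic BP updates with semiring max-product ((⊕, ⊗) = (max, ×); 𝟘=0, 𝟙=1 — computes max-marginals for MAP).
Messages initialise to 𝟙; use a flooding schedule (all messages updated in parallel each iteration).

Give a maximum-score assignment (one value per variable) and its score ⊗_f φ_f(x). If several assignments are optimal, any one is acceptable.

assignment: (slip=3, snow=1, ice=3, fog=0); score = 2721600

init: all messages = 𝟙 over 4 values
r1 m[φ0→slip] = [7, 9, 7, 8]
r1 m[φ0→fog] = [9, 7, 6, 8]
r1 m[φ1→snow] = [8, 9, 7, 9]
r1 m[φ1→ice] = [8, 9, 9, 9]
r1 m[φ1→fog] = [9, 9, 8, 9]
r1 m[φ2→snow] = [2, 9, 1, 7]
r1 m[φ3→fog] = [5, 3, 1, 6]
r1 m[φ4→ice] = [4, 4, 6, 5]
r1 m[φ5→slip] = [3, 4, 3, 6]
r1 m[φ6→snow] = [1, 7, 2, 2]
r1 m[φ7→slip] = [7, 3, 2, 4]
r1 m[slip→φ0] = [1, 1, 1, 1]
r1 m[slip→φ5] = [1, 1, 1, 1]
r1 m[slip→φ7] = [1, 1, 1, 1]
r1 m[snow→φ1] = [1, 1, 1, 1]
r1 m[snow→φ2] = [1, 1, 1, 1]
r1 m[snow→φ6] = [1, 1, 1, 1]
r1 m[ice→φ1] = [1, 1, 1, 1]
r1 m[ice→φ4] = [1, 1, 1, 1]
r1 m[fog→φ0] = [1, 1, 1, 1]
r1 m[fog→φ1] = [1, 1, 1, 1]
r1 m[fog→φ3] = [1, 1, 1, 1]
r2 m[φ0→slip] = [7, 9, 7, 8]
r2 m[φ0→fog] = [9, 7, 6, 8]
r2 m[φ1→snow] = [8, 9, 7, 9]
r2 m[φ1→ice] = [8, 9, 9, 9]
r2 m[φ1→fog] = [9, 9, 8, 9]
r2 m[φ2→snow] = [2, 9, 1, 7]
r2 m[φ3→fog] = [5, 3, 1, 6]
r2 m[φ4→ice] = [4, 4, 6, 5]
r2 m[φ5→slip] = [3, 4, 3, 6]
r2 m[φ6→snow] = [1, 7, 2, 2]
r2 m[φ7→slip] = [7, 3, 2, 4]
r2 m[slip→φ0] = [21, 12, 6, 24]
r2 m[slip→φ5] = [49, 27, 14, 32]
r2 m[slip→φ7] = [21, 36, 21, 48]
r2 m[snow→φ1] = [2, 63, 2, 14]
r2 m[snow→φ2] = [8, 63, 14, 18]
r2 m[snow→φ6] = [16, 81, 7, 63]
r2 m[ice→φ1] = [4, 4, 6, 5]
r2 m[ice→φ4] = [8, 9, 9, 9]
r2 m[fog→φ0] = [45, 27, 8, 54]
r2 m[fog→φ1] = [45, 21, 6, 48]
r2 m[fog→φ3] = [81, 63, 48, 72]
r3 m[φ0→slip] = [378, 432, 189, 360]
r3 m[φ0→fog] = [192, 84, 96, 147]
r3 m[φ1→snow] = [1536, 2160, 1575, 1728]
r3 m[φ1→ice] = [18144, 22680, 17010, 27216]
r3 m[φ1→fog] = [2835, 3402, 1575, 2835]
r3 m[φ2→snow] = [2, 9, 1, 7]
r3 m[φ3→fog] = [5, 3, 1, 6]
r3 m[φ4→ice] = [4, 4, 6, 5]
r3 m[φ5→slip] = [3, 4, 3, 6]
r3 m[φ6→snow] = [1, 7, 2, 2]
r3 m[φ7→slip] = [7, 3, 2, 4]
r3 m[slip→φ0] = [21, 12, 6, 24]
r3 m[slip→φ5] = [49, 27, 14, 32]
r3 m[slip→φ7] = [21, 36, 21, 48]
r3 m[snow→φ1] = [2, 63, 2, 14]
r3 m[snow→φ2] = [8, 63, 14, 18]
r3 m[snow→φ6] = [16, 81, 7, 63]
r3 m[ice→φ1] = [4, 4, 6, 5]
r3 m[ice→φ4] = [8, 9, 9, 9]
r3 m[fog→φ0] = [45, 27, 8, 54]
r3 m[fog→φ1] = [45, 21, 6, 48]
r3 m[fog→φ3] = [81, 63, 48, 72]
r4 m[φ0→slip] = [378, 432, 189, 360]
r4 m[φ0→fog] = [192, 84, 96, 147]
r4 m[φ1→snow] = [1536, 2160, 1575, 1728]
r4 m[φ1→ice] = [18144, 22680, 17010, 27216]
r4 m[φ1→fog] = [2835, 3402, 1575, 2835]
r4 m[φ2→snow] = [2, 9, 1, 7]
r4 m[φ3→fog] = [5, 3, 1, 6]
r4 m[φ4→ice] = [4, 4, 6, 5]
r4 m[φ5→slip] = [3, 4, 3, 6]
r4 m[φ6→snow] = [1, 7, 2, 2]
r4 m[φ7→slip] = [7, 3, 2, 4]
r4 m[slip→φ0] = [21, 12, 6, 24]
r4 m[slip→φ5] = [2646, 1296, 378, 1440]
r4 m[slip→φ7] = [1134, 1728, 567, 2160]
r4 m[snow→φ1] = [2, 63, 2, 14]
r4 m[snow→φ2] = [1536, 15120, 3150, 3456]
r4 m[snow→φ6] = [3072, 19440, 1575, 12096]
r4 m[ice→φ1] = [4, 4, 6, 5]
r4 m[ice→φ4] = [18144, 22680, 17010, 27216]
r4 m[fog→φ0] = [14175, 10206, 1575, 17010]
r4 m[fog→φ1] = [960, 252, 96, 882]
r4 m[fog→φ3] = [544320, 285768, 151200, 416745]
r5 m[φ0→slip] = [119070, 136080, 71442, 113400]
r5 m[φ0→fog] = [192, 84, 96, 147]
r5 m[φ1→snow] = [28224, 43200, 33600, 31752]
r5 m[φ1→ice] = [333396, 483840, 362880, 544320]
r5 m[φ1→fog] = [2835, 3402, 1575, 2835]
r5 m[φ2→snow] = [2, 9, 1, 7]
r5 m[φ3→fog] = [5, 3, 1, 6]
r5 m[φ4→ice] = [4, 4, 6, 5]
r5 m[φ5→slip] = [3, 4, 3, 6]
r5 m[φ6→snow] = [1, 7, 2, 2]
r5 m[φ7→slip] = [7, 3, 2, 4]
r5 m[slip→φ0] = [21, 12, 6, 24]
r5 m[slip→φ5] = [2646, 1296, 378, 1440]
r5 m[slip→φ7] = [1134, 1728, 567, 2160]
r5 m[snow→φ1] = [2, 63, 2, 14]
r5 m[snow→φ2] = [1536, 15120, 3150, 3456]
r5 m[snow→φ6] = [3072, 19440, 1575, 12096]
r5 m[ice→φ1] = [4, 4, 6, 5]
r5 m[ice→φ4] = [18144, 22680, 17010, 27216]
r5 m[fog→φ0] = [14175, 10206, 1575, 17010]
r5 m[fog→φ1] = [960, 252, 96, 882]
r5 m[fog→φ3] = [544320, 285768, 151200, 416745]
r6 m[φ0→slip] = [119070, 136080, 71442, 113400]
r6 m[φ0→fog] = [192, 84, 96, 147]
r6 m[φ1→snow] = [28224, 43200, 33600, 31752]
r6 m[φ1→ice] = [333396, 483840, 362880, 544320]
r6 m[φ1→fog] = [2835, 3402, 1575, 2835]
r6 m[φ2→snow] = [2, 9, 1, 7]
r6 m[φ3→fog] = [5, 3, 1, 6]
r6 m[φ4→ice] = [4, 4, 6, 5]
r6 m[φ5→slip] = [3, 4, 3, 6]
r6 m[φ6→snow] = [1, 7, 2, 2]
r6 m[φ7→slip] = [7, 3, 2, 4]
r6 m[slip→φ0] = [21, 12, 6, 24]
r6 m[slip→φ5] = [833490, 408240, 142884, 453600]
r6 m[slip→φ7] = [357210, 544320, 214326, 680400]
r6 m[snow→φ1] = [2, 63, 2, 14]
r6 m[snow→φ2] = [28224, 302400, 67200, 63504]
r6 m[snow→φ6] = [56448, 388800, 33600, 222264]
r6 m[ice→φ1] = [4, 4, 6, 5]
r6 m[ice→φ4] = [333396, 483840, 362880, 544320]
r6 m[fog→φ0] = [14175, 10206, 1575, 17010]
r6 m[fog→φ1] = [960, 252, 96, 882]
r6 m[fog→φ3] = [544320, 285768, 151200, 416745]
r7 m[φ0→slip] = [119070, 136080, 71442, 113400]
r7 m[φ0→fog] = [192, 84, 96, 147]
r7 m[φ1→snow] = [28224, 43200, 33600, 31752]
r7 m[φ1→ice] = [333396, 483840, 362880, 544320]
r7 m[φ1→fog] = [2835, 3402, 1575, 2835]
r7 m[φ2→snow] = [2, 9, 1, 7]
r7 m[φ3→fog] = [5, 3, 1, 6]
r7 m[φ4→ice] = [4, 4, 6, 5]
r7 m[φ5→slip] = [3, 4, 3, 6]
r7 m[φ6→snow] = [1, 7, 2, 2]
r7 m[φ7→slip] = [7, 3, 2, 4]
r7 m[slip→φ0] = [21, 12, 6, 24]
r7 m[slip→φ5] = [833490, 408240, 142884, 453600]
r7 m[slip→φ7] = [357210, 544320, 214326, 680400]
r7 m[snow→φ1] = [2, 63, 2, 14]
r7 m[snow→φ2] = [28224, 302400, 67200, 63504]
r7 m[snow→φ6] = [56448, 388800, 33600, 222264]
r7 m[ice→φ1] = [4, 4, 6, 5]
r7 m[ice→φ4] = [333396, 483840, 362880, 544320]
r7 m[fog→φ0] = [14175, 10206, 1575, 17010]
r7 m[fog→φ1] = [960, 252, 96, 882]
r7 m[fog→φ3] = [544320, 285768, 151200, 416745]
fixed point reached at round 7
traceback from slip: (slip=3, snow=1, ice=3, fog=0), score=2721600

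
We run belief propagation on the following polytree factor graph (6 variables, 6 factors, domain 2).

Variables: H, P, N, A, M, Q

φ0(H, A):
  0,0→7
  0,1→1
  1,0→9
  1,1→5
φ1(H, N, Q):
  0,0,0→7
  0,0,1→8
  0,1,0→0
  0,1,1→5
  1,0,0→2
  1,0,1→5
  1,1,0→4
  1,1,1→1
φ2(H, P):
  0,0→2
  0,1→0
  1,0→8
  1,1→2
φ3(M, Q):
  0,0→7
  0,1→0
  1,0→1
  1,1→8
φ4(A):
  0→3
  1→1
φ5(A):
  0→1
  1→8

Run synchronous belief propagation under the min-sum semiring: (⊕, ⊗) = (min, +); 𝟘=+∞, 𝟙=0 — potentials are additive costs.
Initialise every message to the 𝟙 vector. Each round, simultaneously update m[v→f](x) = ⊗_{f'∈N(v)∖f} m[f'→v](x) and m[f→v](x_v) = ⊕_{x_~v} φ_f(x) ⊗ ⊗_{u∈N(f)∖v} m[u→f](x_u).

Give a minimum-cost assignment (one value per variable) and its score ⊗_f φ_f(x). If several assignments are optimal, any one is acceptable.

assignment: (H=0, P=1, N=1, A=1, M=1, Q=0); score = 11

init: all messages = 𝟙 over 2 values
r1 m[φ0→H] = [1, 5]
r1 m[φ0→A] = [7, 1]
r1 m[φ1→H] = [0, 1]
r1 m[φ1→N] = [2, 0]
r1 m[φ1→Q] = [0, 1]
r1 m[φ2→H] = [0, 2]
r1 m[φ2→P] = [2, 0]
r1 m[φ3→M] = [0, 1]
r1 m[φ3→Q] = [1, 0]
r1 m[φ4→A] = [3, 1]
r1 m[φ5→A] = [1, 8]
r1 m[H→φ0] = [0, 0]
r1 m[H→φ1] = [0, 0]
r1 m[H→φ2] = [0, 0]
r1 m[P→φ2] = [0, 0]
r1 m[N→φ1] = [0, 0]
r1 m[A→φ0] = [0, 0]
r1 m[A→φ4] = [0, 0]
r1 m[A→φ5] = [0, 0]
r1 m[M→φ3] = [0, 0]
r1 m[Q→φ1] = [0, 0]
r1 m[Q→φ3] = [0, 0]
r2 m[φ0→H] = [1, 5]
r2 m[φ0→A] = [7, 1]
r2 m[φ1→H] = [0, 1]
r2 m[φ1→N] = [2, 0]
r2 m[φ1→Q] = [0, 1]
r2 m[φ2→H] = [0, 2]
r2 m[φ2→P] = [2, 0]
r2 m[φ3→M] = [0, 1]
r2 m[φ3→Q] = [1, 0]
r2 m[φ4→A] = [3, 1]
r2 m[φ5→A] = [1, 8]
r2 m[H→φ0] = [0, 3]
r2 m[H→φ1] = [1, 7]
r2 m[H→φ2] = [1, 6]
r2 m[P→φ2] = [0, 0]
r2 m[N→φ1] = [0, 0]
r2 m[A→φ0] = [4, 9]
r2 m[A→φ4] = [8, 9]
r2 m[A→φ5] = [10, 2]
r2 m[M→φ3] = [0, 0]
r2 m[Q→φ1] = [1, 0]
r2 m[Q→φ3] = [0, 1]
r3 m[φ0→H] = [10, 13]
r3 m[φ0→A] = [7, 1]
r3 m[φ1→H] = [1, 1]
r3 m[φ1→N] = [9, 2]
r3 m[φ1→Q] = [1, 6]
r3 m[φ2→H] = [0, 2]
r3 m[φ2→P] = [3, 1]
r3 m[φ3→M] = [1, 1]
r3 m[φ3→Q] = [1, 0]
r3 m[φ4→A] = [3, 1]
r3 m[φ5→A] = [1, 8]
r3 m[H→φ0] = [0, 3]
r3 m[H→φ1] = [1, 7]
r3 m[H→φ2] = [1, 6]
r3 m[P→φ2] = [0, 0]
r3 m[N→φ1] = [0, 0]
r3 m[A→φ0] = [4, 9]
r3 m[A→φ4] = [8, 9]
r3 m[A→φ5] = [10, 2]
r3 m[M→φ3] = [0, 0]
r3 m[Q→φ1] = [1, 0]
r3 m[Q→φ3] = [0, 1]
r4 m[φ0→H] = [10, 13]
r4 m[φ0→A] = [7, 1]
r4 m[φ1→H] = [1, 1]
r4 m[φ1→N] = [9, 2]
r4 m[φ1→Q] = [1, 6]
r4 m[φ2→H] = [0, 2]
r4 m[φ2→P] = [3, 1]
r4 m[φ3→M] = [1, 1]
r4 m[φ3→Q] = [1, 0]
r4 m[φ4→A] = [3, 1]
r4 m[φ5→A] = [1, 8]
r4 m[H→φ0] = [1, 3]
r4 m[H→φ1] = [10, 15]
r4 m[H→φ2] = [11, 14]
r4 m[P→φ2] = [0, 0]
r4 m[N→φ1] = [0, 0]
r4 m[A→φ0] = [4, 9]
r4 m[A→φ4] = [8, 9]
r4 m[A→φ5] = [10, 2]
r4 m[M→φ3] = [0, 0]
r4 m[Q→φ1] = [1, 0]
r4 m[Q→φ3] = [1, 6]
r5 m[φ0→H] = [10, 13]
r5 m[φ0→A] = [8, 2]
r5 m[φ1→H] = [1, 1]
r5 m[φ1→N] = [18, 11]
r5 m[φ1→Q] = [10, 15]
r5 m[φ2→H] = [0, 2]
r5 m[φ2→P] = [13, 11]
r5 m[φ3→M] = [6, 2]
r5 m[φ3→Q] = [1, 0]
r5 m[φ4→A] = [3, 1]
r5 m[φ5→A] = [1, 8]
r5 m[H→φ0] = [1, 3]
r5 m[H→φ1] = [10, 15]
r5 m[H→φ2] = [11, 14]
r5 m[P→φ2] = [0, 0]
r5 m[N→φ1] = [0, 0]
r5 m[A→φ0] = [4, 9]
r5 m[A→φ4] = [8, 9]
r5 m[A→φ5] = [10, 2]
r5 m[M→φ3] = [0, 0]
r5 m[Q→φ1] = [1, 0]
r5 m[Q→φ3] = [1, 6]
r6 m[φ0→H] = [10, 13]
r6 m[φ0→A] = [8, 2]
r6 m[φ1→H] = [1, 1]
r6 m[φ1→N] = [18, 11]
r6 m[φ1→Q] = [10, 15]
r6 m[φ2→H] = [0, 2]
r6 m[φ2→P] = [13, 11]
r6 m[φ3→M] = [6, 2]
r6 m[φ3→Q] = [1, 0]
r6 m[φ4→A] = [3, 1]
r6 m[φ5→A] = [1, 8]
r6 m[H→φ0] = [1, 3]
r6 m[H→φ1] = [10, 15]
r6 m[H→φ2] = [11, 14]
r6 m[P→φ2] = [0, 0]
r6 m[N→φ1] = [0, 0]
r6 m[A→φ0] = [4, 9]
r6 m[A→φ4] = [9, 10]
r6 m[A→φ5] = [11, 3]
r6 m[M→φ3] = [0, 0]
r6 m[Q→φ1] = [1, 0]
r6 m[Q→φ3] = [10, 15]
r7 m[φ0→H] = [10, 13]
r7 m[φ0→A] = [8, 2]
r7 m[φ1→H] = [1, 1]
r7 m[φ1→N] = [18, 11]
r7 m[φ1→Q] = [10, 15]
r7 m[φ2→H] = [0, 2]
r7 m[φ2→P] = [13, 11]
r7 m[φ3→M] = [15, 11]
r7 m[φ3→Q] = [1, 0]
r7 m[φ4→A] = [3, 1]
r7 m[φ5→A] = [1, 8]
r7 m[H→φ0] = [1, 3]
r7 m[H→φ1] = [10, 15]
r7 m[H→φ2] = [11, 14]
r7 m[P→φ2] = [0, 0]
r7 m[N→φ1] = [0, 0]
r7 m[A→φ0] = [4, 9]
r7 m[A→φ4] = [9, 10]
r7 m[A→φ5] = [11, 3]
r7 m[M→φ3] = [0, 0]
r7 m[Q→φ1] = [1, 0]
r7 m[Q→φ3] = [10, 15]
r8 m[φ0→H] = [10, 13]
r8 m[φ0→A] = [8, 2]
r8 m[φ1→H] = [1, 1]
r8 m[φ1→N] = [18, 11]
r8 m[φ1→Q] = [10, 15]
r8 m[φ2→H] = [0, 2]
r8 m[φ2→P] = [13, 11]
r8 m[φ3→M] = [15, 11]
r8 m[φ3→Q] = [1, 0]
r8 m[φ4→A] = [3, 1]
r8 m[φ5→A] = [1, 8]
r8 m[H→φ0] = [1, 3]
r8 m[H→φ1] = [10, 15]
r8 m[H→φ2] = [11, 14]
r8 m[P→φ2] = [0, 0]
r8 m[N→φ1] = [0, 0]
r8 m[A→φ0] = [4, 9]
r8 m[A→φ4] = [9, 10]
r8 m[A→φ5] = [11, 3]
r8 m[M→φ3] = [0, 0]
r8 m[Q→φ1] = [1, 0]
r8 m[Q→φ3] = [10, 15]
fixed point reached at round 8
traceback from H: (H=0, P=1, N=1, A=1, M=1, Q=0), score=11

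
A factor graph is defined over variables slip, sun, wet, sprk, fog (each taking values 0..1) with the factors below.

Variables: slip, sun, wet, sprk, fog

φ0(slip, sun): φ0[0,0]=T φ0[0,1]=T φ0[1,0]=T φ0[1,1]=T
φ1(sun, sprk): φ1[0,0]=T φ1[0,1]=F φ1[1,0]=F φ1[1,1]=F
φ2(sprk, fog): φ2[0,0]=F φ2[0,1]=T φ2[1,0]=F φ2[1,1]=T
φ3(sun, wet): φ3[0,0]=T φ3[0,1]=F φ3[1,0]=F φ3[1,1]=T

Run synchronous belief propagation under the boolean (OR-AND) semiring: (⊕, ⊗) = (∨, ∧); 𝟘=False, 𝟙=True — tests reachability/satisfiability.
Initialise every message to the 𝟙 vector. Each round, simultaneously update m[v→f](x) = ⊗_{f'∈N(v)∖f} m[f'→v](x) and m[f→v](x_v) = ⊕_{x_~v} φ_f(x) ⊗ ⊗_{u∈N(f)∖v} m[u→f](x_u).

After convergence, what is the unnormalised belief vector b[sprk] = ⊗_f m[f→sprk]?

init: all messages = 𝟙 over 2 values
r1 m[φ0→slip] = [T, T]
r1 m[φ0→sun] = [T, T]
r1 m[φ1→sun] = [T, F]
r1 m[φ1→sprk] = [T, F]
r1 m[φ2→sprk] = [T, T]
r1 m[φ2→fog] = [F, T]
r1 m[φ3→sun] = [T, T]
r1 m[φ3→wet] = [T, T]
r1 m[slip→φ0] = [T, T]
r1 m[sun→φ0] = [T, T]
r1 m[sun→φ1] = [T, T]
r1 m[sun→φ3] = [T, T]
r1 m[wet→φ3] = [T, T]
r1 m[sprk→φ1] = [T, T]
r1 m[sprk→φ2] = [T, T]
r1 m[fog→φ2] = [T, T]
r2 m[φ0→slip] = [T, T]
r2 m[φ0→sun] = [T, T]
r2 m[φ1→sun] = [T, F]
r2 m[φ1→sprk] = [T, F]
r2 m[φ2→sprk] = [T, T]
r2 m[φ2→fog] = [F, T]
r2 m[φ3→sun] = [T, T]
r2 m[φ3→wet] = [T, T]
r2 m[slip→φ0] = [T, T]
r2 m[sun→φ0] = [T, F]
r2 m[sun→φ1] = [T, T]
r2 m[sun→φ3] = [T, F]
r2 m[wet→φ3] = [T, T]
r2 m[sprk→φ1] = [T, T]
r2 m[sprk→φ2] = [T, F]
r2 m[fog→φ2] = [T, T]
r3 m[φ0→slip] = [T, T]
r3 m[φ0→sun] = [T, T]
r3 m[φ1→sun] = [T, F]
r3 m[φ1→sprk] = [T, F]
r3 m[φ2→sprk] = [T, T]
r3 m[φ2→fog] = [F, T]
r3 m[φ3→sun] = [T, T]
r3 m[φ3→wet] = [T, F]
r3 m[slip→φ0] = [T, T]
r3 m[sun→φ0] = [T, F]
r3 m[sun→φ1] = [T, T]
r3 m[sun→φ3] = [T, F]
r3 m[wet→φ3] = [T, T]
r3 m[sprk→φ1] = [T, T]
r3 m[sprk→φ2] = [T, F]
r3 m[fog→φ2] = [T, T]
r4 m[φ0→slip] = [T, T]
r4 m[φ0→sun] = [T, T]
r4 m[φ1→sun] = [T, F]
r4 m[φ1→sprk] = [T, F]
r4 m[φ2→sprk] = [T, T]
r4 m[φ2→fog] = [F, T]
r4 m[φ3→sun] = [T, T]
r4 m[φ3→wet] = [T, F]
r4 m[slip→φ0] = [T, T]
r4 m[sun→φ0] = [T, F]
r4 m[sun→φ1] = [T, T]
r4 m[sun→φ3] = [T, F]
r4 m[wet→φ3] = [T, T]
r4 m[sprk→φ1] = [T, T]
r4 m[sprk→φ2] = [T, F]
r4 m[fog→φ2] = [T, T]
fixed point reached at round 4
b[sprk] = ⊗ incoming = [T, F]

b[sprk] = [T, F]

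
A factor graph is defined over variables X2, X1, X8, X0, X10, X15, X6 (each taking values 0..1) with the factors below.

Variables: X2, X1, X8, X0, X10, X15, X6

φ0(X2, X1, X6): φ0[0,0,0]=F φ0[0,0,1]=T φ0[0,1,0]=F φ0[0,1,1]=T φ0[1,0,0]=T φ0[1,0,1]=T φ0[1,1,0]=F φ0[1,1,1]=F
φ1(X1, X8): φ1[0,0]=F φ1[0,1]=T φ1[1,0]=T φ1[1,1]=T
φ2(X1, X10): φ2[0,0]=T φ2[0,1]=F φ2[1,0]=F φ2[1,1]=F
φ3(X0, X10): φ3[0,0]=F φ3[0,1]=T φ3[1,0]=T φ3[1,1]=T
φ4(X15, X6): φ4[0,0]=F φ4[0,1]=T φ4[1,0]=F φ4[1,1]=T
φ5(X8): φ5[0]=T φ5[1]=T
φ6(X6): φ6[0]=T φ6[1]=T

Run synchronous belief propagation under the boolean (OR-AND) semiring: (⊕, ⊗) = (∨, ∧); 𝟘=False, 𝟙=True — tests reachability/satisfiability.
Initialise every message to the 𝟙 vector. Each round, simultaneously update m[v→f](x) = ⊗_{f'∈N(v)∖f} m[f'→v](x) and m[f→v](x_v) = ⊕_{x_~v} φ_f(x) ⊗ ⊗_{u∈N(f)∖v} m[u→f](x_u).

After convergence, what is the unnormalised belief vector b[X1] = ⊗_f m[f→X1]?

init: all messages = 𝟙 over 2 values
r1 m[φ0→X2] = [T, T]
r1 m[φ0→X1] = [T, T]
r1 m[φ0→X6] = [T, T]
r1 m[φ1→X1] = [T, T]
r1 m[φ1→X8] = [T, T]
r1 m[φ2→X1] = [T, F]
r1 m[φ2→X10] = [T, F]
r1 m[φ3→X0] = [T, T]
r1 m[φ3→X10] = [T, T]
r1 m[φ4→X15] = [T, T]
r1 m[φ4→X6] = [F, T]
r1 m[φ5→X8] = [T, T]
r1 m[φ6→X6] = [T, T]
r1 m[X2→φ0] = [T, T]
r1 m[X1→φ0] = [T, T]
r1 m[X1→φ1] = [T, T]
r1 m[X1→φ2] = [T, T]
r1 m[X8→φ1] = [T, T]
r1 m[X8→φ5] = [T, T]
r1 m[X0→φ3] = [T, T]
r1 m[X10→φ2] = [T, T]
r1 m[X10→φ3] = [T, T]
r1 m[X15→φ4] = [T, T]
r1 m[X6→φ0] = [T, T]
r1 m[X6→φ4] = [T, T]
r1 m[X6→φ6] = [T, T]
r2 m[φ0→X2] = [T, T]
r2 m[φ0→X1] = [T, T]
r2 m[φ0→X6] = [T, T]
r2 m[φ1→X1] = [T, T]
r2 m[φ1→X8] = [T, T]
r2 m[φ2→X1] = [T, F]
r2 m[φ2→X10] = [T, F]
r2 m[φ3→X0] = [T, T]
r2 m[φ3→X10] = [T, T]
r2 m[φ4→X15] = [T, T]
r2 m[φ4→X6] = [F, T]
r2 m[φ5→X8] = [T, T]
r2 m[φ6→X6] = [T, T]
r2 m[X2→φ0] = [T, T]
r2 m[X1→φ0] = [T, F]
r2 m[X1→φ1] = [T, F]
r2 m[X1→φ2] = [T, T]
r2 m[X8→φ1] = [T, T]
r2 m[X8→φ5] = [T, T]
r2 m[X0→φ3] = [T, T]
r2 m[X10→φ2] = [T, T]
r2 m[X10→φ3] = [T, F]
r2 m[X15→φ4] = [T, T]
r2 m[X6→φ0] = [F, T]
r2 m[X6→φ4] = [T, T]
r2 m[X6→φ6] = [F, T]
r3 m[φ0→X2] = [T, T]
r3 m[φ0→X1] = [T, T]
r3 m[φ0→X6] = [T, T]
r3 m[φ1→X1] = [T, T]
r3 m[φ1→X8] = [F, T]
r3 m[φ2→X1] = [T, F]
r3 m[φ2→X10] = [T, F]
r3 m[φ3→X0] = [F, T]
r3 m[φ3→X10] = [T, T]
r3 m[φ4→X15] = [T, T]
r3 m[φ4→X6] = [F, T]
r3 m[φ5→X8] = [T, T]
r3 m[φ6→X6] = [T, T]
r3 m[X2→φ0] = [T, T]
r3 m[X1→φ0] = [T, F]
r3 m[X1→φ1] = [T, F]
r3 m[X1→φ2] = [T, T]
r3 m[X8→φ1] = [T, T]
r3 m[X8→φ5] = [T, T]
r3 m[X0→φ3] = [T, T]
r3 m[X10→φ2] = [T, T]
r3 m[X10→φ3] = [T, F]
r3 m[X15→φ4] = [T, T]
r3 m[X6→φ0] = [F, T]
r3 m[X6→φ4] = [T, T]
r3 m[X6→φ6] = [F, T]
r4 m[φ0→X2] = [T, T]
r4 m[φ0→X1] = [T, T]
r4 m[φ0→X6] = [T, T]
r4 m[φ1→X1] = [T, T]
r4 m[φ1→X8] = [F, T]
r4 m[φ2→X1] = [T, F]
r4 m[φ2→X10] = [T, F]
r4 m[φ3→X0] = [F, T]
r4 m[φ3→X10] = [T, T]
r4 m[φ4→X15] = [T, T]
r4 m[φ4→X6] = [F, T]
r4 m[φ5→X8] = [T, T]
r4 m[φ6→X6] = [T, T]
r4 m[X2→φ0] = [T, T]
r4 m[X1→φ0] = [T, F]
r4 m[X1→φ1] = [T, F]
r4 m[X1→φ2] = [T, T]
r4 m[X8→φ1] = [T, T]
r4 m[X8→φ5] = [F, T]
r4 m[X0→φ3] = [T, T]
r4 m[X10→φ2] = [T, T]
r4 m[X10→φ3] = [T, F]
r4 m[X15→φ4] = [T, T]
r4 m[X6→φ0] = [F, T]
r4 m[X6→φ4] = [T, T]
r4 m[X6→φ6] = [F, T]
r5 m[φ0→X2] = [T, T]
r5 m[φ0→X1] = [T, T]
r5 m[φ0→X6] = [T, T]
r5 m[φ1→X1] = [T, T]
r5 m[φ1→X8] = [F, T]
r5 m[φ2→X1] = [T, F]
r5 m[φ2→X10] = [T, F]
r5 m[φ3→X0] = [F, T]
r5 m[φ3→X10] = [T, T]
r5 m[φ4→X15] = [T, T]
r5 m[φ4→X6] = [F, T]
r5 m[φ5→X8] = [T, T]
r5 m[φ6→X6] = [T, T]
r5 m[X2→φ0] = [T, T]
r5 m[X1→φ0] = [T, F]
r5 m[X1→φ1] = [T, F]
r5 m[X1→φ2] = [T, T]
r5 m[X8→φ1] = [T, T]
r5 m[X8→φ5] = [F, T]
r5 m[X0→φ3] = [T, T]
r5 m[X10→φ2] = [T, T]
r5 m[X10→φ3] = [T, F]
r5 m[X15→φ4] = [T, T]
r5 m[X6→φ0] = [F, T]
r5 m[X6→φ4] = [T, T]
r5 m[X6→φ6] = [F, T]
fixed point reached at round 5
b[X1] = ⊗ incoming = [T, F]

b[X1] = [T, F]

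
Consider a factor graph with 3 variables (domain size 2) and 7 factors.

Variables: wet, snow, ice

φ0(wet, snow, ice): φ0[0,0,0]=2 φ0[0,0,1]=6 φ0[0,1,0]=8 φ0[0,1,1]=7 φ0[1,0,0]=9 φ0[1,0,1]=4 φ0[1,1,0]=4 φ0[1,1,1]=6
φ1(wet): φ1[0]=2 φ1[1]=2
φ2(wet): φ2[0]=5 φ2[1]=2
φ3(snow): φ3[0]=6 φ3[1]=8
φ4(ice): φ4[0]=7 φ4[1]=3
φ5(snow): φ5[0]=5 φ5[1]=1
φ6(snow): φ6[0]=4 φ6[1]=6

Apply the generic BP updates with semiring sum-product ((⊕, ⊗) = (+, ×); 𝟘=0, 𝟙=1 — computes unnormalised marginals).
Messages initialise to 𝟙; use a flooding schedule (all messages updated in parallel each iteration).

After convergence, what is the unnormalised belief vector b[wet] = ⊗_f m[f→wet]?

b[wet] = [75360, 44832]

init: all messages = 𝟙 over 2 values
r1 m[φ0→wet] = [23, 23]
r1 m[φ0→snow] = [21, 25]
r1 m[φ0→ice] = [23, 23]
r1 m[φ1→wet] = [2, 2]
r1 m[φ2→wet] = [5, 2]
r1 m[φ3→snow] = [6, 8]
r1 m[φ4→ice] = [7, 3]
r1 m[φ5→snow] = [5, 1]
r1 m[φ6→snow] = [4, 6]
r1 m[wet→φ0] = [1, 1]
r1 m[wet→φ1] = [1, 1]
r1 m[wet→φ2] = [1, 1]
r1 m[snow→φ0] = [1, 1]
r1 m[snow→φ3] = [1, 1]
r1 m[snow→φ5] = [1, 1]
r1 m[snow→φ6] = [1, 1]
r1 m[ice→φ0] = [1, 1]
r1 m[ice→φ4] = [1, 1]
r2 m[φ0→wet] = [23, 23]
r2 m[φ0→snow] = [21, 25]
r2 m[φ0→ice] = [23, 23]
r2 m[φ1→wet] = [2, 2]
r2 m[φ2→wet] = [5, 2]
r2 m[φ3→snow] = [6, 8]
r2 m[φ4→ice] = [7, 3]
r2 m[φ5→snow] = [5, 1]
r2 m[φ6→snow] = [4, 6]
r2 m[wet→φ0] = [10, 4]
r2 m[wet→φ1] = [115, 46]
r2 m[wet→φ2] = [46, 46]
r2 m[snow→φ0] = [120, 48]
r2 m[snow→φ3] = [420, 150]
r2 m[snow→φ5] = [504, 1200]
r2 m[snow→φ6] = [630, 200]
r2 m[ice→φ0] = [7, 3]
r2 m[ice→φ4] = [23, 23]
r3 m[φ0→wet] = [7536, 11208]
r3 m[φ0→snow] = [620, 954]
r3 m[φ0→ice] = [11328, 13632]
r3 m[φ1→wet] = [2, 2]
r3 m[φ2→wet] = [5, 2]
r3 m[φ3→snow] = [6, 8]
r3 m[φ4→ice] = [7, 3]
r3 m[φ5→snow] = [5, 1]
r3 m[φ6→snow] = [4, 6]
r3 m[wet→φ0] = [10, 4]
r3 m[wet→φ1] = [115, 46]
r3 m[wet→φ2] = [46, 46]
r3 m[snow→φ0] = [120, 48]
r3 m[snow→φ3] = [420, 150]
r3 m[snow→φ5] = [504, 1200]
r3 m[snow→φ6] = [630, 200]
r3 m[ice→φ0] = [7, 3]
r3 m[ice→φ4] = [23, 23]
r4 m[φ0→wet] = [7536, 11208]
r4 m[φ0→snow] = [620, 954]
r4 m[φ0→ice] = [11328, 13632]
r4 m[φ1→wet] = [2, 2]
r4 m[φ2→wet] = [5, 2]
r4 m[φ3→snow] = [6, 8]
r4 m[φ4→ice] = [7, 3]
r4 m[φ5→snow] = [5, 1]
r4 m[φ6→snow] = [4, 6]
r4 m[wet→φ0] = [10, 4]
r4 m[wet→φ1] = [37680, 22416]
r4 m[wet→φ2] = [15072, 22416]
r4 m[snow→φ0] = [120, 48]
r4 m[snow→φ3] = [12400, 5724]
r4 m[snow→φ5] = [14880, 45792]
r4 m[snow→φ6] = [18600, 7632]
r4 m[ice→φ0] = [7, 3]
r4 m[ice→φ4] = [11328, 13632]
r5 m[φ0→wet] = [7536, 11208]
r5 m[φ0→snow] = [620, 954]
r5 m[φ0→ice] = [11328, 13632]
r5 m[φ1→wet] = [2, 2]
r5 m[φ2→wet] = [5, 2]
r5 m[φ3→snow] = [6, 8]
r5 m[φ4→ice] = [7, 3]
r5 m[φ5→snow] = [5, 1]
r5 m[φ6→snow] = [4, 6]
r5 m[wet→φ0] = [10, 4]
r5 m[wet→φ1] = [37680, 22416]
r5 m[wet→φ2] = [15072, 22416]
r5 m[snow→φ0] = [120, 48]
r5 m[snow→φ3] = [12400, 5724]
r5 m[snow→φ5] = [14880, 45792]
r5 m[snow→φ6] = [18600, 7632]
r5 m[ice→φ0] = [7, 3]
r5 m[ice→φ4] = [11328, 13632]
fixed point reached at round 5
b[wet] = ⊗ incoming = [75360, 44832]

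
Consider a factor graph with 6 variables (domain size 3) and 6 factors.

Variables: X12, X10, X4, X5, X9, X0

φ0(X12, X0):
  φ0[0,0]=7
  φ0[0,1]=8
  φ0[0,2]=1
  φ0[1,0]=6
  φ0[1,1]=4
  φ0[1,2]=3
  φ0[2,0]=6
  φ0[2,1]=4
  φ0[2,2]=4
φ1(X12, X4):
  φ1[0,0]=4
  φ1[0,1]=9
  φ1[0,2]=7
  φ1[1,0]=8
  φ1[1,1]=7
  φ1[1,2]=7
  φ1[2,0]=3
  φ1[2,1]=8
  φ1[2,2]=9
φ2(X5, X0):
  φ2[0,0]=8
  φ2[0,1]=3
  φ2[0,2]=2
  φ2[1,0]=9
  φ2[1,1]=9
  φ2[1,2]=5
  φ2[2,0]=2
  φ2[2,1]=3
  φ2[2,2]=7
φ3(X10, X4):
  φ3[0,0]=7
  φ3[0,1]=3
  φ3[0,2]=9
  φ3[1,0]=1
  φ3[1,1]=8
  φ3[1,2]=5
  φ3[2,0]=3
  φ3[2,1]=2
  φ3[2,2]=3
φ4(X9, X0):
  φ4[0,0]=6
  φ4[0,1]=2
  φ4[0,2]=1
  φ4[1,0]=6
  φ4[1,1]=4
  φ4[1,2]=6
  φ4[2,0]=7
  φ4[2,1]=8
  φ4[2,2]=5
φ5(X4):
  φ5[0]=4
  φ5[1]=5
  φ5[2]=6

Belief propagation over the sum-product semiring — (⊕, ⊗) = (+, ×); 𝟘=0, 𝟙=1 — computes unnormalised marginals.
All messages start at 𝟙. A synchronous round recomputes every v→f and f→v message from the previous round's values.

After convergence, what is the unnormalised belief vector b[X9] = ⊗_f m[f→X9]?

b[X9] = [4188666, 5775846, 7601783]

init: all messages = 𝟙 over 3 values
r1 m[φ0→X12] = [16, 13, 14]
r1 m[φ0→X0] = [19, 16, 8]
r1 m[φ1→X12] = [20, 22, 20]
r1 m[φ1→X4] = [15, 24, 23]
r1 m[φ2→X5] = [13, 23, 12]
r1 m[φ2→X0] = [19, 15, 14]
r1 m[φ3→X10] = [19, 14, 8]
r1 m[φ3→X4] = [11, 13, 17]
r1 m[φ4→X9] = [9, 16, 20]
r1 m[φ4→X0] = [19, 14, 12]
r1 m[φ5→X4] = [4, 5, 6]
r1 m[X12→φ0] = [1, 1, 1]
r1 m[X12→φ1] = [1, 1, 1]
r1 m[X10→φ3] = [1, 1, 1]
r1 m[X4→φ1] = [1, 1, 1]
r1 m[X4→φ3] = [1, 1, 1]
r1 m[X4→φ5] = [1, 1, 1]
r1 m[X5→φ2] = [1, 1, 1]
r1 m[X9→φ4] = [1, 1, 1]
r1 m[X0→φ0] = [1, 1, 1]
r1 m[X0→φ2] = [1, 1, 1]
r1 m[X0→φ4] = [1, 1, 1]
r2 m[φ0→X12] = [16, 13, 14]
r2 m[φ0→X0] = [19, 16, 8]
r2 m[φ1→X12] = [20, 22, 20]
r2 m[φ1→X4] = [15, 24, 23]
r2 m[φ2→X5] = [13, 23, 12]
r2 m[φ2→X0] = [19, 15, 14]
r2 m[φ3→X10] = [19, 14, 8]
r2 m[φ3→X4] = [11, 13, 17]
r2 m[φ4→X9] = [9, 16, 20]
r2 m[φ4→X0] = [19, 14, 12]
r2 m[φ5→X4] = [4, 5, 6]
r2 m[X12→φ0] = [20, 22, 20]
r2 m[X12→φ1] = [16, 13, 14]
r2 m[X10→φ3] = [1, 1, 1]
r2 m[X4→φ1] = [44, 65, 102]
r2 m[X4→φ3] = [60, 120, 138]
r2 m[X4→φ5] = [165, 312, 391]
r2 m[X5→φ2] = [1, 1, 1]
r2 m[X9→φ4] = [1, 1, 1]
r2 m[X0→φ0] = [361, 210, 168]
r2 m[X0→φ2] = [361, 224, 96]
r2 m[X0→φ4] = [361, 240, 112]
r3 m[φ0→X12] = [4375, 3510, 3678]
r3 m[φ0→X0] = [392, 328, 166]
r3 m[φ1→X12] = [1475, 1521, 1570]
r3 m[φ1→X4] = [210, 347, 329]
r3 m[φ2→X5] = [3752, 5745, 2066]
r3 m[φ2→X0] = [19, 15, 14]
r3 m[φ3→X10] = [2022, 1710, 834]
r3 m[φ3→X4] = [11, 13, 17]
r3 m[φ4→X9] = [2758, 3798, 5007]
r3 m[φ4→X0] = [19, 14, 12]
r3 m[φ5→X4] = [4, 5, 6]
r3 m[X12→φ0] = [20, 22, 20]
r3 m[X12→φ1] = [16, 13, 14]
r3 m[X10→φ3] = [1, 1, 1]
r3 m[X4→φ1] = [44, 65, 102]
r3 m[X4→φ3] = [60, 120, 138]
r3 m[X4→φ5] = [165, 312, 391]
r3 m[X5→φ2] = [1, 1, 1]
r3 m[X9→φ4] = [1, 1, 1]
r3 m[X0→φ0] = [361, 210, 168]
r3 m[X0→φ2] = [361, 224, 96]
r3 m[X0→φ4] = [361, 240, 112]
r4 m[φ0→X12] = [4375, 3510, 3678]
r4 m[φ0→X0] = [392, 328, 166]
r4 m[φ1→X12] = [1475, 1521, 1570]
r4 m[φ1→X4] = [210, 347, 329]
r4 m[φ2→X5] = [3752, 5745, 2066]
r4 m[φ2→X0] = [19, 15, 14]
r4 m[φ3→X10] = [2022, 1710, 834]
r4 m[φ3→X4] = [11, 13, 17]
r4 m[φ4→X9] = [2758, 3798, 5007]
r4 m[φ4→X0] = [19, 14, 12]
r4 m[φ5→X4] = [4, 5, 6]
r4 m[X12→φ0] = [1475, 1521, 1570]
r4 m[X12→φ1] = [4375, 3510, 3678]
r4 m[X10→φ3] = [1, 1, 1]
r4 m[X4→φ1] = [44, 65, 102]
r4 m[X4→φ3] = [840, 1735, 1974]
r4 m[X4→φ5] = [2310, 4511, 5593]
r4 m[X5→φ2] = [1, 1, 1]
r4 m[X9→φ4] = [1, 1, 1]
r4 m[X0→φ0] = [361, 210, 168]
r4 m[X0→φ2] = [7448, 4592, 1992]
r4 m[X0→φ4] = [7448, 4920, 2324]
r5 m[φ0→X12] = [4375, 3510, 3678]
r5 m[φ0→X0] = [28871, 24164, 12318]
r5 m[φ1→X12] = [1475, 1521, 1570]
r5 m[φ1→X4] = [56614, 93369, 88297]
r5 m[φ2→X5] = [77344, 118320, 42616]
r5 m[φ2→X0] = [19, 15, 14]
r5 m[φ3→X10] = [28851, 24590, 11912]
r5 m[φ3→X4] = [11, 13, 17]
r5 m[φ4→X9] = [56852, 78312, 103116]
r5 m[φ4→X0] = [19, 14, 12]
r5 m[φ5→X4] = [4, 5, 6]
r5 m[X12→φ0] = [1475, 1521, 1570]
r5 m[X12→φ1] = [4375, 3510, 3678]
r5 m[X10→φ3] = [1, 1, 1]
r5 m[X4→φ1] = [44, 65, 102]
r5 m[X4→φ3] = [840, 1735, 1974]
r5 m[X4→φ5] = [2310, 4511, 5593]
r5 m[X5→φ2] = [1, 1, 1]
r5 m[X9→φ4] = [1, 1, 1]
r5 m[X0→φ0] = [361, 210, 168]
r5 m[X0→φ2] = [7448, 4592, 1992]
r5 m[X0→φ4] = [7448, 4920, 2324]
r6 m[φ0→X12] = [4375, 3510, 3678]
r6 m[φ0→X0] = [28871, 24164, 12318]
r6 m[φ1→X12] = [1475, 1521, 1570]
r6 m[φ1→X4] = [56614, 93369, 88297]
r6 m[φ2→X5] = [77344, 118320, 42616]
r6 m[φ2→X0] = [19, 15, 14]
r6 m[φ3→X10] = [28851, 24590, 11912]
r6 m[φ3→X4] = [11, 13, 17]
r6 m[φ4→X9] = [56852, 78312, 103116]
r6 m[φ4→X0] = [19, 14, 12]
r6 m[φ5→X4] = [4, 5, 6]
r6 m[X12→φ0] = [1475, 1521, 1570]
r6 m[X12→φ1] = [4375, 3510, 3678]
r6 m[X10→φ3] = [1, 1, 1]
r6 m[X4→φ1] = [44, 65, 102]
r6 m[X4→φ3] = [226456, 466845, 529782]
r6 m[X4→φ5] = [622754, 1213797, 1501049]
r6 m[X5→φ2] = [1, 1, 1]
r6 m[X9→φ4] = [1, 1, 1]
r6 m[X0→φ0] = [361, 210, 168]
r6 m[X0→φ2] = [548549, 338296, 147816]
r6 m[X0→φ4] = [548549, 362460, 172452]
r7 m[φ0→X12] = [4375, 3510, 3678]
r7 m[φ0→X0] = [28871, 24164, 12318]
r7 m[φ1→X12] = [1475, 1521, 1570]
r7 m[φ1→X4] = [56614, 93369, 88297]
r7 m[φ2→X5] = [5698912, 8720685, 3146698]
r7 m[φ2→X0] = [19, 15, 14]
r7 m[φ3→X10] = [7753765, 6610126, 3202404]
r7 m[φ3→X4] = [11, 13, 17]
r7 m[φ4→X9] = [4188666, 5775846, 7601783]
r7 m[φ4→X0] = [19, 14, 12]
r7 m[φ5→X4] = [4, 5, 6]
r7 m[X12→φ0] = [1475, 1521, 1570]
r7 m[X12→φ1] = [4375, 3510, 3678]
r7 m[X10→φ3] = [1, 1, 1]
r7 m[X4→φ1] = [44, 65, 102]
r7 m[X4→φ3] = [226456, 466845, 529782]
r7 m[X4→φ5] = [622754, 1213797, 1501049]
r7 m[X5→φ2] = [1, 1, 1]
r7 m[X9→φ4] = [1, 1, 1]
r7 m[X0→φ0] = [361, 210, 168]
r7 m[X0→φ2] = [548549, 338296, 147816]
r7 m[X0→φ4] = [548549, 362460, 172452]
r8 m[φ0→X12] = [4375, 3510, 3678]
r8 m[φ0→X0] = [28871, 24164, 12318]
r8 m[φ1→X12] = [1475, 1521, 1570]
r8 m[φ1→X4] = [56614, 93369, 88297]
r8 m[φ2→X5] = [5698912, 8720685, 3146698]
r8 m[φ2→X0] = [19, 15, 14]
r8 m[φ3→X10] = [7753765, 6610126, 3202404]
r8 m[φ3→X4] = [11, 13, 17]
r8 m[φ4→X9] = [4188666, 5775846, 7601783]
r8 m[φ4→X0] = [19, 14, 12]
r8 m[φ5→X4] = [4, 5, 6]
r8 m[X12→φ0] = [1475, 1521, 1570]
r8 m[X12→φ1] = [4375, 3510, 3678]
r8 m[X10→φ3] = [1, 1, 1]
r8 m[X4→φ1] = [44, 65, 102]
r8 m[X4→φ3] = [226456, 466845, 529782]
r8 m[X4→φ5] = [622754, 1213797, 1501049]
r8 m[X5→φ2] = [1, 1, 1]
r8 m[X9→φ4] = [1, 1, 1]
r8 m[X0→φ0] = [361, 210, 168]
r8 m[X0→φ2] = [548549, 338296, 147816]
r8 m[X0→φ4] = [548549, 362460, 172452]
fixed point reached at round 8
b[X9] = ⊗ incoming = [4188666, 5775846, 7601783]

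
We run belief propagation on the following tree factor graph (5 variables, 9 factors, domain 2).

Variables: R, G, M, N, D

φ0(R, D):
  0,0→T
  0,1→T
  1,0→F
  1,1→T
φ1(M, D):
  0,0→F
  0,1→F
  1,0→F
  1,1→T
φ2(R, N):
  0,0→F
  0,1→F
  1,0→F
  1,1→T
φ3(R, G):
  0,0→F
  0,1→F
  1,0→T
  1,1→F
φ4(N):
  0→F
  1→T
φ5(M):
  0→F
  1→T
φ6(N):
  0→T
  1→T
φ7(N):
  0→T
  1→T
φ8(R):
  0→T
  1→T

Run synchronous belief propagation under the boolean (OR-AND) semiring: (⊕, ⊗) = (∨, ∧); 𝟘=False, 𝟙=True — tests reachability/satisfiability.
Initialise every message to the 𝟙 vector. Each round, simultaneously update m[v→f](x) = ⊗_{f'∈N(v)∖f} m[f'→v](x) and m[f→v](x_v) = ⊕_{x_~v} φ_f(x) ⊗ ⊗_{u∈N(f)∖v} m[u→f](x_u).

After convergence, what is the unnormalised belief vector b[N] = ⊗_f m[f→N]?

init: all messages = 𝟙 over 2 values
r1 m[φ0→R] = [T, T]
r1 m[φ0→D] = [T, T]
r1 m[φ1→M] = [F, T]
r1 m[φ1→D] = [F, T]
r1 m[φ2→R] = [F, T]
r1 m[φ2→N] = [F, T]
r1 m[φ3→R] = [F, T]
r1 m[φ3→G] = [T, F]
r1 m[φ4→N] = [F, T]
r1 m[φ5→M] = [F, T]
r1 m[φ6→N] = [T, T]
r1 m[φ7→N] = [T, T]
r1 m[φ8→R] = [T, T]
r1 m[R→φ0] = [T, T]
r1 m[R→φ2] = [T, T]
r1 m[R→φ3] = [T, T]
r1 m[R→φ8] = [T, T]
r1 m[G→φ3] = [T, T]
r1 m[M→φ1] = [T, T]
r1 m[M→φ5] = [T, T]
r1 m[N→φ2] = [T, T]
r1 m[N→φ4] = [T, T]
r1 m[N→φ6] = [T, T]
r1 m[N→φ7] = [T, T]
r1 m[D→φ0] = [T, T]
r1 m[D→φ1] = [T, T]
r2 m[φ0→R] = [T, T]
r2 m[φ0→D] = [T, T]
r2 m[φ1→M] = [F, T]
r2 m[φ1→D] = [F, T]
r2 m[φ2→R] = [F, T]
r2 m[φ2→N] = [F, T]
r2 m[φ3→R] = [F, T]
r2 m[φ3→G] = [T, F]
r2 m[φ4→N] = [F, T]
r2 m[φ5→M] = [F, T]
r2 m[φ6→N] = [T, T]
r2 m[φ7→N] = [T, T]
r2 m[φ8→R] = [T, T]
r2 m[R→φ0] = [F, T]
r2 m[R→φ2] = [F, T]
r2 m[R→φ3] = [F, T]
r2 m[R→φ8] = [F, T]
r2 m[G→φ3] = [T, T]
r2 m[M→φ1] = [F, T]
r2 m[M→φ5] = [F, T]
r2 m[N→φ2] = [F, T]
r2 m[N→φ4] = [F, T]
r2 m[N→φ6] = [F, T]
r2 m[N→φ7] = [F, T]
r2 m[D→φ0] = [F, T]
r2 m[D→φ1] = [T, T]
r3 m[φ0→R] = [T, T]
r3 m[φ0→D] = [F, T]
r3 m[φ1→M] = [F, T]
r3 m[φ1→D] = [F, T]
r3 m[φ2→R] = [F, T]
r3 m[φ2→N] = [F, T]
r3 m[φ3→R] = [F, T]
r3 m[φ3→G] = [T, F]
r3 m[φ4→N] = [F, T]
r3 m[φ5→M] = [F, T]
r3 m[φ6→N] = [T, T]
r3 m[φ7→N] = [T, T]
r3 m[φ8→R] = [T, T]
r3 m[R→φ0] = [F, T]
r3 m[R→φ2] = [F, T]
r3 m[R→φ3] = [F, T]
r3 m[R→φ8] = [F, T]
r3 m[G→φ3] = [T, T]
r3 m[M→φ1] = [F, T]
r3 m[M→φ5] = [F, T]
r3 m[N→φ2] = [F, T]
r3 m[N→φ4] = [F, T]
r3 m[N→φ6] = [F, T]
r3 m[N→φ7] = [F, T]
r3 m[D→φ0] = [F, T]
r3 m[D→φ1] = [T, T]
r4 m[φ0→R] = [T, T]
r4 m[φ0→D] = [F, T]
r4 m[φ1→M] = [F, T]
r4 m[φ1→D] = [F, T]
r4 m[φ2→R] = [F, T]
r4 m[φ2→N] = [F, T]
r4 m[φ3→R] = [F, T]
r4 m[φ3→G] = [T, F]
r4 m[φ4→N] = [F, T]
r4 m[φ5→M] = [F, T]
r4 m[φ6→N] = [T, T]
r4 m[φ7→N] = [T, T]
r4 m[φ8→R] = [T, T]
r4 m[R→φ0] = [F, T]
r4 m[R→φ2] = [F, T]
r4 m[R→φ3] = [F, T]
r4 m[R→φ8] = [F, T]
r4 m[G→φ3] = [T, T]
r4 m[M→φ1] = [F, T]
r4 m[M→φ5] = [F, T]
r4 m[N→φ2] = [F, T]
r4 m[N→φ4] = [F, T]
r4 m[N→φ6] = [F, T]
r4 m[N→φ7] = [F, T]
r4 m[D→φ0] = [F, T]
r4 m[D→φ1] = [F, T]
r5 m[φ0→R] = [T, T]
r5 m[φ0→D] = [F, T]
r5 m[φ1→M] = [F, T]
r5 m[φ1→D] = [F, T]
r5 m[φ2→R] = [F, T]
r5 m[φ2→N] = [F, T]
r5 m[φ3→R] = [F, T]
r5 m[φ3→G] = [T, F]
r5 m[φ4→N] = [F, T]
r5 m[φ5→M] = [F, T]
r5 m[φ6→N] = [T, T]
r5 m[φ7→N] = [T, T]
r5 m[φ8→R] = [T, T]
r5 m[R→φ0] = [F, T]
r5 m[R→φ2] = [F, T]
r5 m[R→φ3] = [F, T]
r5 m[R→φ8] = [F, T]
r5 m[G→φ3] = [T, T]
r5 m[M→φ1] = [F, T]
r5 m[M→φ5] = [F, T]
r5 m[N→φ2] = [F, T]
r5 m[N→φ4] = [F, T]
r5 m[N→φ6] = [F, T]
r5 m[N→φ7] = [F, T]
r5 m[D→φ0] = [F, T]
r5 m[D→φ1] = [F, T]
fixed point reached at round 5
b[N] = ⊗ incoming = [F, T]

b[N] = [F, T]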